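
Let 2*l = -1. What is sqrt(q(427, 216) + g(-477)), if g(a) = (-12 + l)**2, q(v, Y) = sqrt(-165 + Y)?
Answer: sqrt(625 + 4*sqrt(51))/2 ≈ 12.782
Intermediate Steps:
l = -1/2 (l = (1/2)*(-1) = -1/2 ≈ -0.50000)
g(a) = 625/4 (g(a) = (-12 - 1/2)**2 = (-25/2)**2 = 625/4)
sqrt(q(427, 216) + g(-477)) = sqrt(sqrt(-165 + 216) + 625/4) = sqrt(sqrt(51) + 625/4) = sqrt(625/4 + sqrt(51))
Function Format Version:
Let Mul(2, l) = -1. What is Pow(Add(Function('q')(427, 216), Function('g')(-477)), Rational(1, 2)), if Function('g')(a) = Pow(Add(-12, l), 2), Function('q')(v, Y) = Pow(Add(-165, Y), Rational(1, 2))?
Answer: Mul(Rational(1, 2), Pow(Add(625, Mul(4, Pow(51, Rational(1, 2)))), Rational(1, 2))) ≈ 12.782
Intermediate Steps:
l = Rational(-1, 2) (l = Mul(Rational(1, 2), -1) = Rational(-1, 2) ≈ -0.50000)
Function('g')(a) = Rational(625, 4) (Function('g')(a) = Pow(Add(-12, Rational(-1, 2)), 2) = Pow(Rational(-25, 2), 2) = Rational(625, 4))
Pow(Add(Function('q')(427, 216), Function('g')(-477)), Rational(1, 2)) = Pow(Add(Pow(Add(-165, 216), Rational(1, 2)), Rational(625, 4)), Rational(1, 2)) = Pow(Add(Pow(51, Rational(1, 2)), Rational(625, 4)), Rational(1, 2)) = Pow(Add(Rational(625, 4), Pow(51, Rational(1, 2))), Rational(1, 2))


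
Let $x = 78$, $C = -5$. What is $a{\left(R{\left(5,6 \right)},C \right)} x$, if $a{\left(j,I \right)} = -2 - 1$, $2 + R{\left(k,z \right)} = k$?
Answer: $-234$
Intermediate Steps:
$R{\left(k,z \right)} = -2 + k$
$a{\left(j,I \right)} = -3$ ($a{\left(j,I \right)} = -2 - 1 = -3$)
$a{\left(R{\left(5,6 \right)},C \right)} x = \left(-3\right) 78 = -234$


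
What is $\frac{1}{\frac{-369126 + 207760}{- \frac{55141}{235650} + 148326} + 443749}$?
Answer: $\frac{34952966759}{15510306020441591} \approx 2.2535 \cdot 10^{-6}$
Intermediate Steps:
$\frac{1}{\frac{-369126 + 207760}{- \frac{55141}{235650} + 148326} + 443749} = \frac{1}{- \frac{161366}{\left(-55141\right) \frac{1}{235650} + 148326} + 443749} = \frac{1}{- \frac{161366}{- \frac{55141}{235650} + 148326} + 443749} = \frac{1}{- \frac{161366}{\frac{34952966759}{235650}} + 443749} = \frac{1}{\left(-161366\right) \frac{235650}{34952966759} + 443749} = \frac{1}{- \frac{38025897900}{34952966759} + 443749} = \frac{1}{\frac{15510306020441591}{34952966759}} = \frac{34952966759}{15510306020441591}$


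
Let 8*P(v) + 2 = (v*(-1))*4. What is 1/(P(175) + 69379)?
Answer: 4/277165 ≈ 1.4432e-5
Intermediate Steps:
P(v) = -1/4 - v/2 (P(v) = -1/4 + ((v*(-1))*4)/8 = -1/4 + (-v*4)/8 = -1/4 + (-4*v)/8 = -1/4 - v/2)
1/(P(175) + 69379) = 1/((-1/4 - 1/2*175) + 69379) = 1/((-1/4 - 175/2) + 69379) = 1/(-351/4 + 69379) = 1/(277165/4) = 4/277165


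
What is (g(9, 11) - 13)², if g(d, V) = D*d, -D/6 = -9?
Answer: 223729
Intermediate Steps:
D = 54 (D = -6*(-9) = 54)
g(d, V) = 54*d
(g(9, 11) - 13)² = (54*9 - 13)² = (486 - 13)² = 473² = 223729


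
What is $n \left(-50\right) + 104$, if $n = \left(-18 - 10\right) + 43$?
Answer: $-646$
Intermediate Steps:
$n = 15$ ($n = -28 + 43 = 15$)
$n \left(-50\right) + 104 = 15 \left(-50\right) + 104 = -750 + 104 = -646$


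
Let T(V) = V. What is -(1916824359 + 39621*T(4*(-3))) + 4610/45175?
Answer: -17314212373823/9035 ≈ -1.9163e+9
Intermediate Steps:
-(1916824359 + 39621*T(4*(-3))) + 4610/45175 = -39621/(1/(48379 + 4*(-3))) + 4610/45175 = -39621/(1/(48379 - 12)) + 4610*(1/45175) = -39621/(1/48367) + 922/9035 = -39621/1/48367 + 922/9035 = -39621*48367 + 922/9035 = -1916348907 + 922/9035 = -17314212373823/9035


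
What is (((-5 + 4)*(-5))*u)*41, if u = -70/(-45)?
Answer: 2870/9 ≈ 318.89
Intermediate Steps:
u = 14/9 (u = -70*(-1/45) = 14/9 ≈ 1.5556)
(((-5 + 4)*(-5))*u)*41 = (((-5 + 4)*(-5))*(14/9))*41 = (-1*(-5)*(14/9))*41 = (5*(14/9))*41 = (70/9)*41 = 2870/9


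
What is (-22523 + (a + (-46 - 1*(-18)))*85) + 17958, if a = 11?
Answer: -6010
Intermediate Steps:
(-22523 + (a + (-46 - 1*(-18)))*85) + 17958 = (-22523 + (11 + (-46 - 1*(-18)))*85) + 17958 = (-22523 + (11 + (-46 + 18))*85) + 17958 = (-22523 + (11 - 28)*85) + 17958 = (-22523 - 17*85) + 17958 = (-22523 - 1445) + 17958 = -23968 + 17958 = -6010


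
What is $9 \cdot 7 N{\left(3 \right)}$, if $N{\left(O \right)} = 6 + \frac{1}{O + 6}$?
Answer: $385$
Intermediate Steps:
$N{\left(O \right)} = 6 + \frac{1}{6 + O}$
$9 \cdot 7 N{\left(3 \right)} = 9 \cdot 7 \frac{37 + 6 \cdot 3}{6 + 3} = 63 \frac{37 + 18}{9} = 63 \cdot \frac{1}{9} \cdot 55 = 63 \cdot \frac{55}{9} = 385$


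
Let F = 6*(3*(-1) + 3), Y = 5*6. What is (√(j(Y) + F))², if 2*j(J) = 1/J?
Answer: 1/60 ≈ 0.016667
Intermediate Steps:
Y = 30
j(J) = 1/(2*J)
F = 0 (F = 6*(-3 + 3) = 6*0 = 0)
(√(j(Y) + F))² = (√((½)/30 + 0))² = (√((½)*(1/30) + 0))² = (√(1/60 + 0))² = (√(1/60))² = (√15/30)² = 1/60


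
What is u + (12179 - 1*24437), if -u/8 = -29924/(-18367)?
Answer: -225382078/18367 ≈ -12271.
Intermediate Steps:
u = -239392/18367 (u = -(-239392)/(-18367) = -(-239392)*(-1)/18367 = -8*29924/18367 = -239392/18367 ≈ -13.034)
u + (12179 - 1*24437) = -239392/18367 + (12179 - 1*24437) = -239392/18367 + (12179 - 24437) = -239392/18367 - 12258 = -225382078/18367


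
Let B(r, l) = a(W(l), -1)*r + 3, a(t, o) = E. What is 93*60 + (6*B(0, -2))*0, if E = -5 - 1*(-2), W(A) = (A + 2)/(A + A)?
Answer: 5580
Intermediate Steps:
W(A) = (2 + A)/(2*A) (W(A) = (2 + A)/((2*A)) = (2 + A)*(1/(2*A)) = (2 + A)/(2*A))
E = -3 (E = -5 + 2 = -3)
a(t, o) = -3
B(r, l) = 3 - 3*r (B(r, l) = -3*r + 3 = 3 - 3*r)
93*60 + (6*B(0, -2))*0 = 93*60 + (6*(3 - 3*0))*0 = 5580 + (6*(3 + 0))*0 = 5580 + (6*3)*0 = 5580 + 18*0 = 5580 + 0 = 5580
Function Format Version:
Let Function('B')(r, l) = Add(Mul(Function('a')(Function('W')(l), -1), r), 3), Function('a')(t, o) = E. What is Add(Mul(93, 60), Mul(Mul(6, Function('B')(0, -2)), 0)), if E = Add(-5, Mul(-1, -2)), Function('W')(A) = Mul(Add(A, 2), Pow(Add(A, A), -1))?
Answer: 5580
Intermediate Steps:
Function('W')(A) = Mul(Rational(1, 2), Pow(A, -1), Add(2, A)) (Function('W')(A) = Mul(Add(2, A), Pow(Mul(2, A), -1)) = Mul(Add(2, A), Mul(Rational(1, 2), Pow(A, -1))) = Mul(Rational(1, 2), Pow(A, -1), Add(2, A)))
E = -3 (E = Add(-5, 2) = -3)
Function('a')(t, o) = -3
Function('B')(r, l) = Add(3, Mul(-3, r)) (Function('B')(r, l) = Add(Mul(-3, r), 3) = Add(3, Mul(-3, r)))
Add(Mul(93, 60), Mul(Mul(6, Function('B')(0, -2)), 0)) = Add(Mul(93, 60), Mul(Mul(6, Add(3, Mul(-3, 0))), 0)) = Add(5580, Mul(Mul(6, Add(3, 0)), 0)) = Add(5580, Mul(Mul(6, 3), 0)) = Add(5580, Mul(18, 0)) = Add(5580, 0) = 5580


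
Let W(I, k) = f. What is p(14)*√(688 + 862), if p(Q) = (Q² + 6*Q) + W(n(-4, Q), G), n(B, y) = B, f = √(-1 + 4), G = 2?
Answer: 5*√62*(280 + √3) ≈ 11092.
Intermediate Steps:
f = √3 ≈ 1.7320
W(I, k) = √3
p(Q) = √3 + Q² + 6*Q (p(Q) = (Q² + 6*Q) + √3 = √3 + Q² + 6*Q)
p(14)*√(688 + 862) = (√3 + 14² + 6*14)*√(688 + 862) = (√3 + 196 + 84)*√1550 = (280 + √3)*(5*√62) = 5*√62*(280 + √3)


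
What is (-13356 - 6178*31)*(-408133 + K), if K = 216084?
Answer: 39345846826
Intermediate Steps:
(-13356 - 6178*31)*(-408133 + K) = (-13356 - 6178*31)*(-408133 + 216084) = (-13356 - 191518)*(-192049) = -204874*(-192049) = 39345846826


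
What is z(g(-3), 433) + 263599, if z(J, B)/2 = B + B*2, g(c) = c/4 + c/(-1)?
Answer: 266197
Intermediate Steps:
g(c) = -3*c/4 (g(c) = c*(¼) + c*(-1) = c/4 - c = -3*c/4)
z(J, B) = 6*B (z(J, B) = 2*(B + B*2) = 2*(B + 2*B) = 2*(3*B) = 6*B)
z(g(-3), 433) + 263599 = 6*433 + 263599 = 2598 + 263599 = 266197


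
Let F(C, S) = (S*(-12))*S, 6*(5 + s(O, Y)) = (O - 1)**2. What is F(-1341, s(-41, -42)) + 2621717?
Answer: 1619465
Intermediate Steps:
s(O, Y) = -5 + (-1 + O)**2/6 (s(O, Y) = -5 + (O - 1)**2/6 = -5 + (-1 + O)**2/6)
F(C, S) = -12*S**2 (F(C, S) = (-12*S)*S = -12*S**2)
F(-1341, s(-41, -42)) + 2621717 = -12*(-5 + (-1 - 41)**2/6)**2 + 2621717 = -12*(-5 + (1/6)*(-42)**2)**2 + 2621717 = -12*(-5 + (1/6)*1764)**2 + 2621717 = -12*(-5 + 294)**2 + 2621717 = -12*289**2 + 2621717 = -12*83521 + 2621717 = -1002252 + 2621717 = 1619465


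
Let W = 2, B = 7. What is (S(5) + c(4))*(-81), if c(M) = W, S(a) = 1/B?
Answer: -1215/7 ≈ -173.57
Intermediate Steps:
S(a) = ⅐ (S(a) = 1/7 = ⅐)
c(M) = 2
(S(5) + c(4))*(-81) = (⅐ + 2)*(-81) = (15/7)*(-81) = -1215/7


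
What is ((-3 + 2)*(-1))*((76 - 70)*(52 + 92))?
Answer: 864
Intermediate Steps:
((-3 + 2)*(-1))*((76 - 70)*(52 + 92)) = (-1*(-1))*(6*144) = 1*864 = 864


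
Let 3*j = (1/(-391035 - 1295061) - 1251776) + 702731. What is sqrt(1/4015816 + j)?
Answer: I*sqrt(910450686568896754223620461)/70531784316 ≈ 427.8*I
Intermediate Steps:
j = -925742578321/5058288 (j = ((1/(-391035 - 1295061) - 1251776) + 702731)/3 = ((1/(-1686096) - 1251776) + 702731)/3 = ((-1/1686096 - 1251776) + 702731)/3 = (-2110614506497/1686096 + 702731)/3 = (1/3)*(-925742578321/1686096) = -925742578321/5058288 ≈ -1.8302e+5)
sqrt(1/4015816 + j) = sqrt(1/4015816 - 925742578321/5058288) = sqrt(-464701482237208331/2539144235376) = I*sqrt(910450686568896754223620461)/70531784316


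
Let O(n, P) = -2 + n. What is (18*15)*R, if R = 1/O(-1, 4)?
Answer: -90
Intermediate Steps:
R = -1/3 (R = 1/(-2 - 1) = 1/(-3) = -1/3 ≈ -0.33333)
(18*15)*R = (18*15)*(-1/3) = 270*(-1/3) = -90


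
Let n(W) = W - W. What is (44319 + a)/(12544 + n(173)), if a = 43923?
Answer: 6303/896 ≈ 7.0346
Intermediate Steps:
n(W) = 0
(44319 + a)/(12544 + n(173)) = (44319 + 43923)/(12544 + 0) = 88242/12544 = 88242*(1/12544) = 6303/896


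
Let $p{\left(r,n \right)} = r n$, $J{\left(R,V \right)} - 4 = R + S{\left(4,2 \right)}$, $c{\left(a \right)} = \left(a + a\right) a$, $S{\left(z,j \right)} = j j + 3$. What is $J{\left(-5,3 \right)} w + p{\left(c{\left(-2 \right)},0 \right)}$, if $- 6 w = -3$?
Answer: $3$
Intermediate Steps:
$w = \frac{1}{2}$ ($w = \left(- \frac{1}{6}\right) \left(-3\right) = \frac{1}{2} \approx 0.5$)
$S{\left(z,j \right)} = 3 + j^{2}$ ($S{\left(z,j \right)} = j^{2} + 3 = 3 + j^{2}$)
$c{\left(a \right)} = 2 a^{2}$ ($c{\left(a \right)} = 2 a a = 2 a^{2}$)
$J{\left(R,V \right)} = 11 + R$ ($J{\left(R,V \right)} = 4 + \left(R + \left(3 + 2^{2}\right)\right) = 4 + \left(R + \left(3 + 4\right)\right) = 4 + \left(R + 7\right) = 4 + \left(7 + R\right) = 11 + R$)
$p{\left(r,n \right)} = n r$
$J{\left(-5,3 \right)} w + p{\left(c{\left(-2 \right)},0 \right)} = \left(11 - 5\right) \frac{1}{2} + 0 \cdot 2 \left(-2\right)^{2} = 6 \cdot \frac{1}{2} + 0 \cdot 2 \cdot 4 = 3 + 0 \cdot 8 = 3 + 0 = 3$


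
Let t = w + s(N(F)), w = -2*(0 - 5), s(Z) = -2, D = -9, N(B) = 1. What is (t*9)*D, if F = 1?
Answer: -648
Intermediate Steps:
w = 10 (w = -2*(-5) = 10)
t = 8 (t = 10 - 2 = 8)
(t*9)*D = (8*9)*(-9) = 72*(-9) = -648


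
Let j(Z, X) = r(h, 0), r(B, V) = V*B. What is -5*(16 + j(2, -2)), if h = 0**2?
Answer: -80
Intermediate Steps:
h = 0
r(B, V) = B*V
j(Z, X) = 0 (j(Z, X) = 0*0 = 0)
-5*(16 + j(2, -2)) = -5*(16 + 0) = -5*16 = -80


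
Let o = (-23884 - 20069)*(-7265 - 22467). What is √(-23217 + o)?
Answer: √1306787379 ≈ 36150.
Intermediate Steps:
o = 1306810596 (o = -43953*(-29732) = 1306810596)
√(-23217 + o) = √(-23217 + 1306810596) = √1306787379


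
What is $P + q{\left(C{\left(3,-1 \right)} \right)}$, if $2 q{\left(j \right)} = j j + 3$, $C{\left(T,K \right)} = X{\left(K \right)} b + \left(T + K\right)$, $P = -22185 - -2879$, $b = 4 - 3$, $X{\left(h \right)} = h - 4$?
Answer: $-19300$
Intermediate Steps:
$X{\left(h \right)} = -4 + h$ ($X{\left(h \right)} = h - 4 = -4 + h$)
$b = 1$ ($b = 4 - 3 = 1$)
$P = -19306$ ($P = -22185 + 2879 = -19306$)
$C{\left(T,K \right)} = -4 + T + 2 K$ ($C{\left(T,K \right)} = \left(-4 + K\right) 1 + \left(T + K\right) = \left(-4 + K\right) + \left(K + T\right) = -4 + T + 2 K$)
$q{\left(j \right)} = \frac{3}{2} + \frac{j^{2}}{2}$ ($q{\left(j \right)} = \frac{j j + 3}{2} = \frac{j^{2} + 3}{2} = \frac{3 + j^{2}}{2} = \frac{3}{2} + \frac{j^{2}}{2}$)
$P + q{\left(C{\left(3,-1 \right)} \right)} = -19306 + \left(\frac{3}{2} + \frac{\left(-4 + 3 + 2 \left(-1\right)\right)^{2}}{2}\right) = -19306 + \left(\frac{3}{2} + \frac{\left(-4 + 3 - 2\right)^{2}}{2}\right) = -19306 + \left(\frac{3}{2} + \frac{\left(-3\right)^{2}}{2}\right) = -19306 + \left(\frac{3}{2} + \frac{1}{2} \cdot 9\right) = -19306 + \left(\frac{3}{2} + \frac{9}{2}\right) = -19306 + 6 = -19300$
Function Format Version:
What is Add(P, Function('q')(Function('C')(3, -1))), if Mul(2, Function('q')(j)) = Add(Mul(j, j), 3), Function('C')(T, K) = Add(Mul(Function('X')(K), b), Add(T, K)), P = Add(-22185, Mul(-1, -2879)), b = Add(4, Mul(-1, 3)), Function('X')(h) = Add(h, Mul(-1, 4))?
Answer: -19300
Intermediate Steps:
Function('X')(h) = Add(-4, h) (Function('X')(h) = Add(h, -4) = Add(-4, h))
b = 1 (b = Add(4, -3) = 1)
P = -19306 (P = Add(-22185, 2879) = -19306)
Function('C')(T, K) = Add(-4, T, Mul(2, K)) (Function('C')(T, K) = Add(Mul(Add(-4, K), 1), Add(T, K)) = Add(Add(-4, K), Add(K, T)) = Add(-4, T, Mul(2, K)))
Function('q')(j) = Add(Rational(3, 2), Mul(Rational(1, 2), Pow(j, 2))) (Function('q')(j) = Mul(Rational(1, 2), Add(Mul(j, j), 3)) = Mul(Rational(1, 2), Add(Pow(j, 2), 3)) = Mul(Rational(1, 2), Add(3, Pow(j, 2))) = Add(Rational(3, 2), Mul(Rational(1, 2), Pow(j, 2))))
Add(P, Function('q')(Function('C')(3, -1))) = Add(-19306, Add(Rational(3, 2), Mul(Rational(1, 2), Pow(Add(-4, 3, Mul(2, -1)), 2)))) = Add(-19306, Add(Rational(3, 2), Mul(Rational(1, 2), Pow(Add(-4, 3, -2), 2)))) = Add(-19306, Add(Rational(3, 2), Mul(Rational(1, 2), Pow(-3, 2)))) = Add(-19306, Add(Rational(3, 2), Mul(Rational(1, 2), 9))) = Add(-19306, Add(Rational(3, 2), Rational(9, 2))) = Add(-19306, 6) = -19300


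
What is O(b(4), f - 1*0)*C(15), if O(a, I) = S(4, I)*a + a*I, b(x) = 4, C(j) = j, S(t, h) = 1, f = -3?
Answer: -120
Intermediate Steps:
O(a, I) = a + I*a (O(a, I) = 1*a + a*I = a + I*a)
O(b(4), f - 1*0)*C(15) = (4*(1 + (-3 - 1*0)))*15 = (4*(1 + (-3 + 0)))*15 = (4*(1 - 3))*15 = (4*(-2))*15 = -8*15 = -120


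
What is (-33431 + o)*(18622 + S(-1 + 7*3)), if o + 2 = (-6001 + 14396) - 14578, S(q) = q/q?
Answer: -737768768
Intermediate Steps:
S(q) = 1
o = -6185 (o = -2 + ((-6001 + 14396) - 14578) = -2 + (8395 - 14578) = -2 - 6183 = -6185)
(-33431 + o)*(18622 + S(-1 + 7*3)) = (-33431 - 6185)*(18622 + 1) = -39616*18623 = -737768768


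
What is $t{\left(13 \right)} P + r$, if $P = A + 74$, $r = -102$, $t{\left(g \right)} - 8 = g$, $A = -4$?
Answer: $1368$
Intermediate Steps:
$t{\left(g \right)} = 8 + g$
$P = 70$ ($P = -4 + 74 = 70$)
$t{\left(13 \right)} P + r = \left(8 + 13\right) 70 - 102 = 21 \cdot 70 - 102 = 1470 - 102 = 1368$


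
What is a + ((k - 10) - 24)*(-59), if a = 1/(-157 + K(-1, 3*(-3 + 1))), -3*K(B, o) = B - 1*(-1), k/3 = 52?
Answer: -1130087/157 ≈ -7198.0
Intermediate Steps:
k = 156 (k = 3*52 = 156)
K(B, o) = -⅓ - B/3 (K(B, o) = -(B - 1*(-1))/3 = -(B + 1)/3 = -(1 + B)/3 = -⅓ - B/3)
a = -1/157 (a = 1/(-157 + (-⅓ - ⅓*(-1))) = 1/(-157 + (-⅓ + ⅓)) = 1/(-157 + 0) = 1/(-157) = -1/157 ≈ -0.0063694)
a + ((k - 10) - 24)*(-59) = -1/157 + ((156 - 10) - 24)*(-59) = -1/157 + (146 - 24)*(-59) = -1/157 + 122*(-59) = -1/157 - 7198 = -1130087/157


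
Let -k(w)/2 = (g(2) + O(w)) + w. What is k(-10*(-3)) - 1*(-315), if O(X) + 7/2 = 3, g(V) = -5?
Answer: 266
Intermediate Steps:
O(X) = -1/2 (O(X) = -7/2 + 3 = -1/2)
k(w) = 11 - 2*w (k(w) = -2*((-5 - 1/2) + w) = -2*(-11/2 + w) = 11 - 2*w)
k(-10*(-3)) - 1*(-315) = (11 - (-20)*(-3)) - 1*(-315) = (11 - 2*30) + 315 = (11 - 60) + 315 = -49 + 315 = 266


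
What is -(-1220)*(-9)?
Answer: -10980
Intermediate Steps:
-(-1220)*(-9) = -122*90 = -10980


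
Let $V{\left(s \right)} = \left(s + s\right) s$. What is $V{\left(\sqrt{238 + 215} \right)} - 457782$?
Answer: $-456876$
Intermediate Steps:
$V{\left(s \right)} = 2 s^{2}$ ($V{\left(s \right)} = 2 s s = 2 s^{2}$)
$V{\left(\sqrt{238 + 215} \right)} - 457782 = 2 \left(\sqrt{238 + 215}\right)^{2} - 457782 = 2 \left(\sqrt{453}\right)^{2} - 457782 = 2 \cdot 453 - 457782 = 906 - 457782 = -456876$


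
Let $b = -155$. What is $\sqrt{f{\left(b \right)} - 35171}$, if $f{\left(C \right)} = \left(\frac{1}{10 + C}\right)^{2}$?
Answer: $\frac{i \sqrt{739470274}}{145} \approx 187.54 i$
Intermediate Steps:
$f{\left(C \right)} = \frac{1}{\left(10 + C\right)^{2}}$
$\sqrt{f{\left(b \right)} - 35171} = \sqrt{\frac{1}{\left(10 - 155\right)^{2}} - 35171} = \sqrt{\frac{1}{21025} - 35171} = \sqrt{- \frac{739470274}{21025}} = \frac{i \sqrt{739470274}}{145}$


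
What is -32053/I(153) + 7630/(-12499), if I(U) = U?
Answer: -401797837/1912347 ≈ -210.11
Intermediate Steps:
-32053/I(153) + 7630/(-12499) = -32053/153 + 7630/(-12499) = -32053*1/153 + 7630*(-1/12499) = -32053/153 - 7630/12499 = -401797837/1912347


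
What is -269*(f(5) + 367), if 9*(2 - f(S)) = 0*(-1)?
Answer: -99261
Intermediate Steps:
f(S) = 2 (f(S) = 2 - 0*(-1) = 2 - ⅑*0 = 2 + 0 = 2)
-269*(f(5) + 367) = -269*(2 + 367) = -269*369 = -99261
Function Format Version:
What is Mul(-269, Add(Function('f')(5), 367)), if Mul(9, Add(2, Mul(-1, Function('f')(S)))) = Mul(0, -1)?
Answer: -99261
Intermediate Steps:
Function('f')(S) = 2 (Function('f')(S) = Add(2, Mul(Rational(-1, 9), Mul(0, -1))) = Add(2, Mul(Rational(-1, 9), 0)) = Add(2, 0) = 2)
Mul(-269, Add(Function('f')(5), 367)) = Mul(-269, Add(2, 367)) = Mul(-269, 369) = -99261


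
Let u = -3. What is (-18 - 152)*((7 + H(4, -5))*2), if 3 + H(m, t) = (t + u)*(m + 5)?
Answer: 23120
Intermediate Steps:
H(m, t) = -3 + (-3 + t)*(5 + m) (H(m, t) = -3 + (t - 3)*(m + 5) = -3 + (-3 + t)*(5 + m))
(-18 - 152)*((7 + H(4, -5))*2) = (-18 - 152)*((7 + (-18 - 3*4 + 5*(-5) + 4*(-5)))*2) = -170*(7 + (-18 - 12 - 25 - 20))*2 = -170*(7 - 75)*2 = -(-11560)*2 = -170*(-136) = 23120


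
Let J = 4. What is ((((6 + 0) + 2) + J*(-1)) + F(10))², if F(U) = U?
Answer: 196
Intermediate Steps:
((((6 + 0) + 2) + J*(-1)) + F(10))² = ((((6 + 0) + 2) + 4*(-1)) + 10)² = (((6 + 2) - 4) + 10)² = ((8 - 4) + 10)² = (4 + 10)² = 14² = 196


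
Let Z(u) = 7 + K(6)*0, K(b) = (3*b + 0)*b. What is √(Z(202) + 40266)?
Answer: √40273 ≈ 200.68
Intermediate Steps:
K(b) = 3*b² (K(b) = (3*b)*b = 3*b²)
Z(u) = 7 (Z(u) = 7 + (3*6²)*0 = 7 + (3*36)*0 = 7 + 108*0 = 7 + 0 = 7)
√(Z(202) + 40266) = √(7 + 40266) = √40273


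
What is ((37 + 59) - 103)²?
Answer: 49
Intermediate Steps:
((37 + 59) - 103)² = (96 - 103)² = (-7)² = 49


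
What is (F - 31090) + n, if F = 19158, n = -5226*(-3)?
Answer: 3746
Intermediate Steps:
n = 15678
(F - 31090) + n = (19158 - 31090) + 15678 = -11932 + 15678 = 3746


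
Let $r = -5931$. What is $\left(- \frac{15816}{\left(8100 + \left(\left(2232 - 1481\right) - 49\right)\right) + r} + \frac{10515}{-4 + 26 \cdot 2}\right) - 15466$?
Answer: $- \frac{233545459}{15312} \approx -15252.0$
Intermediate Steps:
$\left(- \frac{15816}{\left(8100 + \left(\left(2232 - 1481\right) - 49\right)\right) + r} + \frac{10515}{-4 + 26 \cdot 2}\right) - 15466 = \left(- \frac{15816}{\left(8100 + \left(\left(2232 - 1481\right) - 49\right)\right) - 5931} + \frac{10515}{-4 + 26 \cdot 2}\right) - 15466 = \left(- \frac{15816}{\left(8100 + \left(751 - 49\right)\right) - 5931} + \frac{10515}{-4 + 52}\right) - 15466 = \left(- \frac{15816}{\left(8100 + 702\right) - 5931} + \frac{10515}{48}\right) - 15466 = \left(- \frac{15816}{8802 - 5931} + 10515 \cdot \frac{1}{48}\right) - 15466 = \left(- \frac{15816}{2871} + \frac{3505}{16}\right) - 15466 = \left(\left(-15816\right) \frac{1}{2871} + \frac{3505}{16}\right) - 15466 = \left(- \frac{5272}{957} + \frac{3505}{16}\right) - 15466 = \frac{3269933}{15312} - 15466 = - \frac{233545459}{15312}$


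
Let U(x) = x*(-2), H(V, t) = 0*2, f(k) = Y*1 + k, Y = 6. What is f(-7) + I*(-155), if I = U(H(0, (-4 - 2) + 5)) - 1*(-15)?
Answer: -2326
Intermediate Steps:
f(k) = 6 + k (f(k) = 6*1 + k = 6 + k)
H(V, t) = 0
U(x) = -2*x
I = 15 (I = -2*0 - 1*(-15) = 0 + 15 = 15)
f(-7) + I*(-155) = (6 - 7) + 15*(-155) = -1 - 2325 = -2326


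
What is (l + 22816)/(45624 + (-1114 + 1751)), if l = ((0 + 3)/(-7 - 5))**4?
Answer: 5840897/11842816 ≈ 0.49320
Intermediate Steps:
l = 1/256 (l = (3/(-12))**4 = (3*(-1/12))**4 = (-1/4)**4 = 1/256 ≈ 0.0039063)
(l + 22816)/(45624 + (-1114 + 1751)) = (1/256 + 22816)/(45624 + (-1114 + 1751)) = 5840897/(256*(45624 + 637)) = (5840897/256)/46261 = (5840897/256)*(1/46261) = 5840897/11842816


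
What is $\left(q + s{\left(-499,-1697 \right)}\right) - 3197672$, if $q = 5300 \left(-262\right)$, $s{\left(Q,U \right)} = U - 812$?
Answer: $-4588781$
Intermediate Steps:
$s{\left(Q,U \right)} = -812 + U$
$q = -1388600$
$\left(q + s{\left(-499,-1697 \right)}\right) - 3197672 = \left(-1388600 - 2509\right) - 3197672 = -1391109 - 3197672 = -4588781$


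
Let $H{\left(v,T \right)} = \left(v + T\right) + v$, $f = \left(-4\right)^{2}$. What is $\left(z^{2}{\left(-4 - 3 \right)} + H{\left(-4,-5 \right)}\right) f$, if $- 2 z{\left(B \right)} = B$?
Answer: $-12$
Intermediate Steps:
$f = 16$
$H{\left(v,T \right)} = T + 2 v$ ($H{\left(v,T \right)} = \left(T + v\right) + v = T + 2 v$)
$z{\left(B \right)} = - \frac{B}{2}$
$\left(z^{2}{\left(-4 - 3 \right)} + H{\left(-4,-5 \right)}\right) f = \left(\left(- \frac{-4 - 3}{2}\right)^{2} + \left(-5 + 2 \left(-4\right)\right)\right) 16 = \left(\left(- \frac{-4 - 3}{2}\right)^{2} - 13\right) 16 = \left(\left(\left(- \frac{1}{2}\right) \left(-7\right)\right)^{2} - 13\right) 16 = \left(\left(\frac{7}{2}\right)^{2} - 13\right) 16 = \left(\frac{49}{4} - 13\right) 16 = \left(- \frac{3}{4}\right) 16 = -12$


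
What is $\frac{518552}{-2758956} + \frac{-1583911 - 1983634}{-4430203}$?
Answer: $\frac{1886352264241}{3055683787017} \approx 0.61733$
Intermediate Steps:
$\frac{518552}{-2758956} + \frac{-1583911 - 1983634}{-4430203} = 518552 \left(- \frac{1}{2758956}\right) + \left(-1583911 - 1983634\right) \left(- \frac{1}{4430203}\right) = - \frac{129638}{689739} - - \frac{3567545}{4430203} = - \frac{129638}{689739} + \frac{3567545}{4430203} = \frac{1886352264241}{3055683787017}$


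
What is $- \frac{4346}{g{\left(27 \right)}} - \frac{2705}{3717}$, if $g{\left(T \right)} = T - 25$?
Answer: $- \frac{8079746}{3717} \approx -2173.7$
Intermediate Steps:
$g{\left(T \right)} = -25 + T$ ($g{\left(T \right)} = T - 25 = -25 + T$)
$- \frac{4346}{g{\left(27 \right)}} - \frac{2705}{3717} = - \frac{4346}{-25 + 27} - \frac{2705}{3717} = - \frac{4346}{2} - \frac{2705}{3717} = \left(-4346\right) \frac{1}{2} - \frac{2705}{3717} = -2173 - \frac{2705}{3717} = - \frac{8079746}{3717}$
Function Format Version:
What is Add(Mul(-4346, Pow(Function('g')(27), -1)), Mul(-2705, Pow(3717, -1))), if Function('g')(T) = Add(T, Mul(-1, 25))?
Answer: Rational(-8079746, 3717) ≈ -2173.7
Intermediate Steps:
Function('g')(T) = Add(-25, T) (Function('g')(T) = Add(T, -25) = Add(-25, T))
Add(Mul(-4346, Pow(Function('g')(27), -1)), Mul(-2705, Pow(3717, -1))) = Add(Mul(-4346, Pow(Add(-25, 27), -1)), Mul(-2705, Pow(3717, -1))) = Add(Mul(-4346, Pow(2, -1)), Mul(-2705, Rational(1, 3717))) = Add(Mul(-4346, Rational(1, 2)), Rational(-2705, 3717)) = Add(-2173, Rational(-2705, 3717)) = Rational(-8079746, 3717)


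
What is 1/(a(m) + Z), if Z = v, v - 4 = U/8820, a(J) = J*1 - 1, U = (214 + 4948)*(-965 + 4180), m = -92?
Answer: 882/1581085 ≈ 0.00055784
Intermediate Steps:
U = 16595830 (U = 5162*3215 = 16595830)
a(J) = -1 + J (a(J) = J - 1 = -1 + J)
v = 1663111/882 (v = 4 + 16595830/8820 = 4 + 16595830*(1/8820) = 4 + 1659583/882 = 1663111/882 ≈ 1885.6)
Z = 1663111/882 ≈ 1885.6
1/(a(m) + Z) = 1/((-1 - 92) + 1663111/882) = 1/(-93 + 1663111/882) = 1/(1581085/882) = 882/1581085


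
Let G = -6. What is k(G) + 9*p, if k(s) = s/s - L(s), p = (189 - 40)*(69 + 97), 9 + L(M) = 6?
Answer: 222610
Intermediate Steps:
L(M) = -3 (L(M) = -9 + 6 = -3)
p = 24734 (p = 149*166 = 24734)
k(s) = 4 (k(s) = s/s - 1*(-3) = 1 + 3 = 4)
k(G) + 9*p = 4 + 9*24734 = 4 + 222606 = 222610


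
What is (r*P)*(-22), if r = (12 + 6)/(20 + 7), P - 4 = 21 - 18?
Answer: -308/3 ≈ -102.67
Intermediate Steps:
P = 7 (P = 4 + (21 - 18) = 4 + 3 = 7)
r = ⅔ (r = 18/27 = 18*(1/27) = ⅔ ≈ 0.66667)
(r*P)*(-22) = ((⅔)*7)*(-22) = (14/3)*(-22) = -308/3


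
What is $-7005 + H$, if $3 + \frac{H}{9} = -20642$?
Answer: $-192810$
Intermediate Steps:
$H = -185805$ ($H = -27 + 9 \left(-20642\right) = -27 - 185778 = -185805$)
$-7005 + H = -7005 - 185805 = -192810$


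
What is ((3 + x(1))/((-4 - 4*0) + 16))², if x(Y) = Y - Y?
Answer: 1/16 ≈ 0.062500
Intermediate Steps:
x(Y) = 0
((3 + x(1))/((-4 - 4*0) + 16))² = ((3 + 0)/((-4 - 4*0) + 16))² = (3/((-4 + 0) + 16))² = (3/(-4 + 16))² = (3/12)² = (3*(1/12))² = (¼)² = 1/16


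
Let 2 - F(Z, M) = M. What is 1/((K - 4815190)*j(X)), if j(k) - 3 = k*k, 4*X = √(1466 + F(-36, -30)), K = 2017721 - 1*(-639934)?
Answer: -8/1667774555 ≈ -4.7968e-9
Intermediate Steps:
K = 2657655 (K = 2017721 + 639934 = 2657655)
F(Z, M) = 2 - M
X = √1498/4 (X = √(1466 + (2 - 1*(-30)))/4 = √(1466 + (2 + 30))/4 = √(1466 + 32)/4 = √1498/4 ≈ 9.6760)
j(k) = 3 + k² (j(k) = 3 + k*k = 3 + k²)
1/((K - 4815190)*j(X)) = 1/((2657655 - 4815190)*(3 + (√1498/4)²)) = 1/((-2157535)*(3 + 749/8)) = -1/(2157535*773/8) = -1/2157535*8/773 = -8/1667774555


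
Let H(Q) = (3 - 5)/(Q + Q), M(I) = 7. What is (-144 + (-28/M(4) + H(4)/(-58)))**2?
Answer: 1178892225/53824 ≈ 21903.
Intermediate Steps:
H(Q) = -1/Q (H(Q) = -2*1/(2*Q) = -1/Q)
(-144 + (-28/M(4) + H(4)/(-58)))**2 = (-144 + (-28/7 - 1/4/(-58)))**2 = (-144 + (-28*1/7 - 1*1/4*(-1/58)))**2 = (-144 + (-4 - 1/4*(-1/58)))**2 = (-144 + (-4 + 1/232))**2 = (-144 - 927/232)**2 = (-34335/232)**2 = 1178892225/53824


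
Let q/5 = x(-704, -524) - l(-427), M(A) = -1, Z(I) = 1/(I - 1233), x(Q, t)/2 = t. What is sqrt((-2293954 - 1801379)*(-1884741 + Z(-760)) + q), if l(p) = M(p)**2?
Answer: sqrt(30658824279414191561)/1993 ≈ 2.7782e+6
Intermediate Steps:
x(Q, t) = 2*t
Z(I) = 1/(-1233 + I)
l(p) = 1 (l(p) = (-1)**2 = 1)
q = -5245 (q = 5*(2*(-524) - 1*1) = 5*(-1048 - 1) = 5*(-1049) = -5245)
sqrt((-2293954 - 1801379)*(-1884741 + Z(-760)) + q) = sqrt((-2293954 - 1801379)*(-1884741 + 1/(-1233 - 760)) - 5245) = sqrt(-4095333*(-1884741 + 1/(-1993)) - 5245) = sqrt(-4095333*(-1884741 - 1/1993) - 5245) = sqrt(-4095333*(-3756288814/1993) - 5245) = sqrt(15383253537505062/1993 - 5245) = sqrt(15383253527051777/1993) = sqrt(30658824279414191561)/1993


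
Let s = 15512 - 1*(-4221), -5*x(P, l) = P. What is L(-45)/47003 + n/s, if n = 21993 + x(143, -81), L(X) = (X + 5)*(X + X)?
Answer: 5517157466/4637550995 ≈ 1.1897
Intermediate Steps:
x(P, l) = -P/5
s = 19733 (s = 15512 + 4221 = 19733)
L(X) = 2*X*(5 + X) (L(X) = (5 + X)*(2*X) = 2*X*(5 + X))
n = 109822/5 (n = 21993 - ⅕*143 = 21993 - 143/5 = 109822/5 ≈ 21964.)
L(-45)/47003 + n/s = (2*(-45)*(5 - 45))/47003 + (109822/5)/19733 = (2*(-45)*(-40))*(1/47003) + (109822/5)*(1/19733) = 3600*(1/47003) + 109822/98665 = 3600/47003 + 109822/98665 = 5517157466/4637550995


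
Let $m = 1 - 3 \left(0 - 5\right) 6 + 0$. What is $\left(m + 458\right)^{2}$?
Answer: $300304$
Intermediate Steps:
$m = 90$ ($m = 1 \left(-3\right) \left(-5\right) 6 + 0 = 1 \cdot 15 \cdot 6 + 0 = 1 \cdot 90 + 0 = 90 + 0 = 90$)
$\left(m + 458\right)^{2} = \left(90 + 458\right)^{2} = 548^{2} = 300304$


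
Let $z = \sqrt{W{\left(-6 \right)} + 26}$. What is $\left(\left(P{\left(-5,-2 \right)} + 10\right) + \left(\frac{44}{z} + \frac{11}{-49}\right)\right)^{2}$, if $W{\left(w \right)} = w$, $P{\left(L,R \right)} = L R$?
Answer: $\frac{5856889}{12005} + \frac{42636 \sqrt{5}}{245} \approx 877.0$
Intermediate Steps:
$z = 2 \sqrt{5}$ ($z = \sqrt{-6 + 26} = \sqrt{20} = 2 \sqrt{5} \approx 4.4721$)
$\left(\left(P{\left(-5,-2 \right)} + 10\right) + \left(\frac{44}{z} + \frac{11}{-49}\right)\right)^{2} = \left(\left(\left(-5\right) \left(-2\right) + 10\right) + \left(\frac{44}{2 \sqrt{5}} + \frac{11}{-49}\right)\right)^{2} = \left(\left(10 + 10\right) + \left(44 \frac{\sqrt{5}}{10} + 11 \left(- \frac{1}{49}\right)\right)\right)^{2} = \left(20 - \left(\frac{11}{49} - \frac{22 \sqrt{5}}{5}\right)\right)^{2} = \left(\frac{969}{49} + \frac{22 \sqrt{5}}{5}\right)^{2}$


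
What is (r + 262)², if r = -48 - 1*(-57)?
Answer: 73441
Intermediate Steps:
r = 9 (r = -48 + 57 = 9)
(r + 262)² = (9 + 262)² = 271² = 73441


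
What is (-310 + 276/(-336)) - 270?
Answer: -16263/28 ≈ -580.82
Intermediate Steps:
(-310 + 276/(-336)) - 270 = (-310 + 276*(-1/336)) - 270 = (-310 - 23/28) - 270 = -8703/28 - 270 = -16263/28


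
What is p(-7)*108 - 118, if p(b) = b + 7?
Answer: -118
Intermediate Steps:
p(b) = 7 + b
p(-7)*108 - 118 = (7 - 7)*108 - 118 = 0*108 - 118 = 0 - 118 = -118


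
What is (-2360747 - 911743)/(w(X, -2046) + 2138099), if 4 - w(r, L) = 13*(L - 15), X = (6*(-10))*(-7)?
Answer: -181805/120272 ≈ -1.5116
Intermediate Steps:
X = 420 (X = -60*(-7) = 420)
w(r, L) = 199 - 13*L (w(r, L) = 4 - 13*(L - 15) = 4 - 13*(-15 + L) = 4 - (-195 + 13*L) = 4 + (195 - 13*L) = 199 - 13*L)
(-2360747 - 911743)/(w(X, -2046) + 2138099) = (-2360747 - 911743)/((199 - 13*(-2046)) + 2138099) = -3272490/((199 + 26598) + 2138099) = -3272490/(26797 + 2138099) = -3272490/2164896 = -3272490*1/2164896 = -181805/120272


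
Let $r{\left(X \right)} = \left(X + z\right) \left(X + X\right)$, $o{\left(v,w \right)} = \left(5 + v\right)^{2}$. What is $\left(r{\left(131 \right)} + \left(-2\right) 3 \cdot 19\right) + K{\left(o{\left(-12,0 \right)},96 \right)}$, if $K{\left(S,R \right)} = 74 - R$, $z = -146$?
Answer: $-4066$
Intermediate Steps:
$r{\left(X \right)} = 2 X \left(-146 + X\right)$ ($r{\left(X \right)} = \left(X - 146\right) \left(X + X\right) = \left(-146 + X\right) 2 X = 2 X \left(-146 + X\right)$)
$\left(r{\left(131 \right)} + \left(-2\right) 3 \cdot 19\right) + K{\left(o{\left(-12,0 \right)},96 \right)} = \left(2 \cdot 131 \left(-146 + 131\right) + \left(-2\right) 3 \cdot 19\right) + \left(74 - 96\right) = \left(2 \cdot 131 \left(-15\right) - 114\right) + \left(74 - 96\right) = \left(-3930 - 114\right) - 22 = -4044 - 22 = -4066$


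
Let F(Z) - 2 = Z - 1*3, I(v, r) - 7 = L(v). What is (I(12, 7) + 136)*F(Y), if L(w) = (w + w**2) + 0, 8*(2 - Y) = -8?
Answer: 598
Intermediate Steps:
Y = 3 (Y = 2 - 1/8*(-8) = 2 + 1 = 3)
L(w) = w + w**2
I(v, r) = 7 + v*(1 + v)
F(Z) = -1 + Z (F(Z) = 2 + (Z - 1*3) = 2 + (Z - 3) = 2 + (-3 + Z) = -1 + Z)
(I(12, 7) + 136)*F(Y) = ((7 + 12*(1 + 12)) + 136)*(-1 + 3) = ((7 + 12*13) + 136)*2 = ((7 + 156) + 136)*2 = (163 + 136)*2 = 299*2 = 598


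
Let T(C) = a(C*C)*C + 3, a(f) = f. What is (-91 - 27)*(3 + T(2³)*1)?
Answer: -61124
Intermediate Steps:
T(C) = 3 + C³ (T(C) = (C*C)*C + 3 = C²*C + 3 = C³ + 3 = 3 + C³)
(-91 - 27)*(3 + T(2³)*1) = (-91 - 27)*(3 + (3 + (2³)³)*1) = -118*(3 + (3 + 8³)*1) = -118*(3 + (3 + 512)*1) = -118*(3 + 515*1) = -118*(3 + 515) = -118*518 = -61124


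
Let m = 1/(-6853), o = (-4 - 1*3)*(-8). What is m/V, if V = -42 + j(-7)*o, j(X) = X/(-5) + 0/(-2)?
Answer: -5/1247246 ≈ -4.0088e-6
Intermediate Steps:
o = 56 (o = (-4 - 3)*(-8) = -7*(-8) = 56)
m = -1/6853 ≈ -0.00014592
j(X) = -X/5 (j(X) = X*(-⅕) + 0*(-½) = -X/5 + 0 = -X/5)
V = 182/5 (V = -42 - ⅕*(-7)*56 = -42 + (7/5)*56 = -42 + 392/5 = 182/5 ≈ 36.400)
m/V = -1/(6853*182/5) = -1/6853*5/182 = -5/1247246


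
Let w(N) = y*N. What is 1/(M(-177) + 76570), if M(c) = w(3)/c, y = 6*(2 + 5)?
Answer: 59/4517588 ≈ 1.3060e-5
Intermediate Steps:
y = 42 (y = 6*7 = 42)
w(N) = 42*N
M(c) = 126/c (M(c) = (42*3)/c = 126/c)
1/(M(-177) + 76570) = 1/(126/(-177) + 76570) = 1/(126*(-1/177) + 76570) = 1/(-42/59 + 76570) = 1/(4517588/59) = 59/4517588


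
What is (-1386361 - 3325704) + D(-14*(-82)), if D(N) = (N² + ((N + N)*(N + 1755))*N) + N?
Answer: 7648357611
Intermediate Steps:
D(N) = N + N² + 2*N²*(1755 + N) (D(N) = (N² + ((2*N)*(1755 + N))*N) + N = (N² + (2*N*(1755 + N))*N) + N = (N² + 2*N²*(1755 + N)) + N = N + N² + 2*N²*(1755 + N))
(-1386361 - 3325704) + D(-14*(-82)) = (-1386361 - 3325704) + (-14*(-82))*(1 + 2*(-14*(-82))² + 3511*(-14*(-82))) = -4712065 + 1148*(1 + 2*1148² + 3511*1148) = -4712065 + 1148*(1 + 2*1317904 + 4030628) = -4712065 + 1148*(1 + 2635808 + 4030628) = -4712065 + 1148*6666437 = -4712065 + 7653069676 = 7648357611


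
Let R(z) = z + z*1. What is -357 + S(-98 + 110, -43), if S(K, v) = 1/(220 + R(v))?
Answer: -47837/134 ≈ -356.99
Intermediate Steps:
R(z) = 2*z (R(z) = z + z = 2*z)
S(K, v) = 1/(220 + 2*v)
-357 + S(-98 + 110, -43) = -357 + 1/(2*(110 - 43)) = -357 + (½)/67 = -357 + (½)*(1/67) = -357 + 1/134 = -47837/134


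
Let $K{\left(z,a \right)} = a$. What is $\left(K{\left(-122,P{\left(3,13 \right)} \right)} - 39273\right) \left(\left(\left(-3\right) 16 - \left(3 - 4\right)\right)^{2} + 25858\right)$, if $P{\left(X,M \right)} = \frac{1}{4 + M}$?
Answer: $-1102273640$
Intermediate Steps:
$\left(K{\left(-122,P{\left(3,13 \right)} \right)} - 39273\right) \left(\left(\left(-3\right) 16 - \left(3 - 4\right)\right)^{2} + 25858\right) = \left(\frac{1}{4 + 13} - 39273\right) \left(\left(\left(-3\right) 16 - \left(3 - 4\right)\right)^{2} + 25858\right) = \left(\frac{1}{17} - 39273\right) \left(\left(-48 - -1\right)^{2} + 25858\right) = \left(\frac{1}{17} - 39273\right) \left(\left(-48 + 1\right)^{2} + 25858\right) = - \frac{667640 \left(\left(-47\right)^{2} + 25858\right)}{17} = - \frac{667640 \left(2209 + 25858\right)}{17} = \left(- \frac{667640}{17}\right) 28067 = -1102273640$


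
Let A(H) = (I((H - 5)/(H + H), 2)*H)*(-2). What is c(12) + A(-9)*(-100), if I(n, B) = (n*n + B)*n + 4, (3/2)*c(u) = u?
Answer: -877952/81 ≈ -10839.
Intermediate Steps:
c(u) = 2*u/3
I(n, B) = 4 + n*(B + n²) (I(n, B) = (n² + B)*n + 4 = (B + n²)*n + 4 = n*(B + n²) + 4 = 4 + n*(B + n²))
A(H) = -2*H*(4 + (-5 + H)/H + (-5 + H)³/(8*H³)) (A(H) = ((4 + ((H - 5)/(H + H))³ + 2*((H - 5)/(H + H)))*H)*(-2) = ((4 + ((-5 + H)/((2*H)))³ + 2*((-5 + H)/((2*H))))*H)*(-2) = ((4 + ((-5 + H)*(1/(2*H)))³ + 2*((-5 + H)*(1/(2*H))))*H)*(-2) = ((4 + ((-5 + H)/(2*H))³ + 2*((-5 + H)/(2*H)))*H)*(-2) = ((4 + (-5 + H)³/(8*H³) + (-5 + H)/H)*H)*(-2) = ((4 + (-5 + H)/H + (-5 + H)³/(8*H³))*H)*(-2) = (H*(4 + (-5 + H)/H + (-5 + H)³/(8*H³)))*(-2) = -2*H*(4 + (-5 + H)/H + (-5 + H)³/(8*H³)))
c(12) + A(-9)*(-100) = (⅔)*12 + ((¼)*(125 - 75*(-9) - 41*(-9)³ + 55*(-9)²)/(-9)²)*(-100) = 8 + ((¼)*(1/81)*(125 + 675 - 41*(-729) + 55*81))*(-100) = 8 + ((¼)*(1/81)*(125 + 675 + 29889 + 4455))*(-100) = 8 + ((¼)*(1/81)*35144)*(-100) = 8 + (8786/81)*(-100) = 8 - 878600/81 = -877952/81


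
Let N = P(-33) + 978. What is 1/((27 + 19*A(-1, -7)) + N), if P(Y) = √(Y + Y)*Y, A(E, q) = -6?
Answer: 3/2915 + I*√66/26235 ≈ 0.0010292 + 0.00030966*I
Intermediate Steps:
P(Y) = √2*Y^(3/2) (P(Y) = √(2*Y)*Y = (√2*√Y)*Y = √2*Y^(3/2))
N = 978 - 33*I*√66 (N = √2*(-33)^(3/2) + 978 = √2*(-33*I*√33) + 978 = -33*I*√66 + 978 = 978 - 33*I*√66 ≈ 978.0 - 268.09*I)
1/((27 + 19*A(-1, -7)) + N) = 1/((27 + 19*(-6)) + (978 - 33*I*√66)) = 1/((27 - 114) + (978 - 33*I*√66)) = 1/(-87 + (978 - 33*I*√66)) = 1/(891 - 33*I*√66)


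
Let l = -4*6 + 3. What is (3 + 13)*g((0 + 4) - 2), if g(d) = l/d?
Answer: -168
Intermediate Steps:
l = -21 (l = -24 + 3 = -21)
g(d) = -21/d
(3 + 13)*g((0 + 4) - 2) = (3 + 13)*(-21/((0 + 4) - 2)) = 16*(-21/(4 - 2)) = 16*(-21/2) = -168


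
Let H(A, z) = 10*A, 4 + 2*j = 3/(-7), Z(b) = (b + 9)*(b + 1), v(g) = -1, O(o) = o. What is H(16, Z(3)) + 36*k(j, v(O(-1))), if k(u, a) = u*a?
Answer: 1678/7 ≈ 239.71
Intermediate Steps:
Z(b) = (1 + b)*(9 + b) (Z(b) = (9 + b)*(1 + b) = (1 + b)*(9 + b))
j = -31/14 (j = -2 + (3/(-7))/2 = -2 + (3*(-1/7))/2 = -2 + (1/2)*(-3/7) = -2 - 3/14 = -31/14 ≈ -2.2143)
k(u, a) = a*u
H(16, Z(3)) + 36*k(j, v(O(-1))) = 10*16 + 36*(-1*(-31/14)) = 160 + 36*(31/14) = 160 + 558/7 = 1678/7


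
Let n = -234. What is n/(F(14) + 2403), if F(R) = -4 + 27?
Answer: -117/1213 ≈ -0.096455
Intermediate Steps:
F(R) = 23
n/(F(14) + 2403) = -234/(23 + 2403) = -234/2426 = -234*1/2426 = -117/1213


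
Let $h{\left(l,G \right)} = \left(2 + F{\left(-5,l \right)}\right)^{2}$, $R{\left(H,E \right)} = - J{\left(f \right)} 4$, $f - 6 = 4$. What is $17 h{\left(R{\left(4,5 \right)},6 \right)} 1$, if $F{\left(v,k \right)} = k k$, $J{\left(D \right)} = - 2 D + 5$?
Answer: $220564868$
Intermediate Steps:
$f = 10$ ($f = 6 + 4 = 10$)
$J{\left(D \right)} = 5 - 2 D$
$R{\left(H,E \right)} = 60$ ($R{\left(H,E \right)} = - (5 - 20) 4 = \left(-1\right) \left(-15\right) 4 = 15 \cdot 4 = 60$)
$F{\left(v,k \right)} = k^{2}$
$h{\left(l,G \right)} = \left(2 + l^{2}\right)^{2}$
$17 h{\left(R{\left(4,5 \right)},6 \right)} 1 = 17 \left(2 + 60^{2}\right)^{2} \cdot 1 = 17 \left(2 + 3600\right)^{2} \cdot 1 = 17 \cdot 3602^{2} \cdot 1 = 17 \cdot 12974404 \cdot 1 = 17 \cdot 12974404 = 220564868$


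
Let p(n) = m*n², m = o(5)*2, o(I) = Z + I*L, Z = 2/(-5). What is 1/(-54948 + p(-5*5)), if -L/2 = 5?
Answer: -1/117948 ≈ -8.4783e-6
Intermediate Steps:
L = -10 (L = -2*5 = -10)
Z = -⅖ (Z = 2*(-⅕) = -⅖ ≈ -0.40000)
o(I) = -⅖ - 10*I (o(I) = -⅖ + I*(-10) = -⅖ - 10*I)
m = -504/5 (m = (-⅖ - 10*5)*2 = (-⅖ - 50)*2 = -252/5*2 = -504/5 ≈ -100.80)
p(n) = -504*n²/5
1/(-54948 + p(-5*5)) = 1/(-54948 - 504*(-5*5)²/5) = 1/(-54948 - 504/5*(-25)²) = 1/(-54948 - 504/5*625) = 1/(-54948 - 63000) = 1/(-117948) = -1/117948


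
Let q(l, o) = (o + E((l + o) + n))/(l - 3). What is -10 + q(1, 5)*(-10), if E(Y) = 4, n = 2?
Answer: 35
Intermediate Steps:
q(l, o) = (4 + o)/(-3 + l) (q(l, o) = (o + 4)/(l - 3) = (4 + o)/(-3 + l))
-10 + q(1, 5)*(-10) = -10 + ((4 + 5)/(-3 + 1))*(-10) = -10 + (9/(-2))*(-10) = -10 - ½*9*(-10) = -10 - 9/2*(-10) = -10 + 45 = 35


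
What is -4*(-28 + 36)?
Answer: -32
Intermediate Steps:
-4*(-28 + 36) = -4*8 = -32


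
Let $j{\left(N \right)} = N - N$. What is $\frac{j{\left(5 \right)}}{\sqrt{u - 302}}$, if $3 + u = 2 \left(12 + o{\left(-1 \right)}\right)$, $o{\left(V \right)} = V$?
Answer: $0$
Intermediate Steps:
$j{\left(N \right)} = 0$
$u = 19$ ($u = -3 + 2 \left(12 - 1\right) = -3 + 2 \cdot 11 = -3 + 22 = 19$)
$\frac{j{\left(5 \right)}}{\sqrt{u - 302}} = \frac{0}{\sqrt{19 - 302}} = \frac{0}{\sqrt{-283}} = \frac{0}{i \sqrt{283}} = 0 \left(- \frac{i \sqrt{283}}{283}\right) = 0$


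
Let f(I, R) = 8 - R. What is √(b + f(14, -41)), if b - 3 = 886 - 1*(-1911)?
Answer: √2849 ≈ 53.376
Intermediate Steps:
b = 2800 (b = 3 + (886 - 1*(-1911)) = 3 + (886 + 1911) = 3 + 2797 = 2800)
√(b + f(14, -41)) = √(2800 + (8 - 1*(-41))) = √(2800 + (8 + 41)) = √(2800 + 49) = √2849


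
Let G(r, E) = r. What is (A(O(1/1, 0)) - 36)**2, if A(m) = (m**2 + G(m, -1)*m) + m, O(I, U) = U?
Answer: 1296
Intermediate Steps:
A(m) = m + 2*m**2 (A(m) = (m**2 + m*m) + m = (m**2 + m**2) + m = 2*m**2 + m = m + 2*m**2)
(A(O(1/1, 0)) - 36)**2 = (0*(1 + 2*0) - 36)**2 = (0*(1 + 0) - 36)**2 = (0*1 - 36)**2 = (0 - 36)**2 = (-36)**2 = 1296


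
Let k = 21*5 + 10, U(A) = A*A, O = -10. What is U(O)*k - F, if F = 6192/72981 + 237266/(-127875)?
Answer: 3975542441498/345646125 ≈ 11502.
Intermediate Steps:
U(A) = A²
F = -612003998/345646125 (F = 6192*(1/72981) + 237266*(-1/127875) = 688/8109 - 237266/127875 = -612003998/345646125 ≈ -1.7706)
k = 115 (k = 105 + 10 = 115)
U(O)*k - F = (-10)²*115 - 1*(-612003998/345646125) = 100*115 + 612003998/345646125 = 11500 + 612003998/345646125 = 3975542441498/345646125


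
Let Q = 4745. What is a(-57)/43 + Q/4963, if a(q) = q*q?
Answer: 16328822/213409 ≈ 76.514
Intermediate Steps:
a(q) = q²
a(-57)/43 + Q/4963 = (-57)²/43 + 4745/4963 = 3249*(1/43) + 4745*(1/4963) = 3249/43 + 4745/4963 = 16328822/213409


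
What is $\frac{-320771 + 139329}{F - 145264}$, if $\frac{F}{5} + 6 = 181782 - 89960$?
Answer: $- \frac{90721}{156908} \approx -0.57818$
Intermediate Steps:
$F = 459080$ ($F = -30 + 5 \left(181782 - 89960\right) = -30 + 5 \cdot 91822 = -30 + 459110 = 459080$)
$\frac{-320771 + 139329}{F - 145264} = \frac{-320771 + 139329}{459080 - 145264} = - \frac{181442}{313816} = \left(-181442\right) \frac{1}{313816} = - \frac{90721}{156908}$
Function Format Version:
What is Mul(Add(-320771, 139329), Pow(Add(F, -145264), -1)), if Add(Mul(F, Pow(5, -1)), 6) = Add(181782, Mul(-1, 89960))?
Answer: Rational(-90721, 156908) ≈ -0.57818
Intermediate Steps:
F = 459080 (F = Add(-30, Mul(5, Add(181782, Mul(-1, 89960)))) = Add(-30, Mul(5, Add(181782, -89960))) = Add(-30, Mul(5, 91822)) = Add(-30, 459110) = 459080)
Mul(Add(-320771, 139329), Pow(Add(F, -145264), -1)) = Mul(Add(-320771, 139329), Pow(Add(459080, -145264), -1)) = Mul(-181442, Pow(313816, -1)) = Mul(-181442, Rational(1, 313816)) = Rational(-90721, 156908)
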